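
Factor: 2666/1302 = 3^(-1 )*7^( - 1)*43^1 = 43/21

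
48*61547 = 2954256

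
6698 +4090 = 10788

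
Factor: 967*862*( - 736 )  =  - 2^6 * 23^1*431^1*967^1 = - 613495744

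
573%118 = 101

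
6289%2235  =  1819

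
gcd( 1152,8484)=12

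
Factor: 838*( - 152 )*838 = -106741088 =-2^5*19^1 * 419^2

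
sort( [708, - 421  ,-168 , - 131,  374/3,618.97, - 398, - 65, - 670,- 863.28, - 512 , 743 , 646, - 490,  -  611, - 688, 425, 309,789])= [- 863.28,-688,-670,-611,-512, - 490, - 421, - 398 , -168, - 131,  -  65, 374/3,  309,  425,618.97, 646,708,743,789]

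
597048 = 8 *74631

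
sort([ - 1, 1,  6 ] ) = [- 1, 1 , 6]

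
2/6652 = 1/3326 = 0.00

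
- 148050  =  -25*5922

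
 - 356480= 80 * ( - 4456)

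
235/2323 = 235/2323 = 0.10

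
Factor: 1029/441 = 3^ (  -  1 )*7^1 = 7/3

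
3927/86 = 45 + 57/86  =  45.66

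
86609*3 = 259827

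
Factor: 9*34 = 2^1*3^2*17^1 = 306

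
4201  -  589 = 3612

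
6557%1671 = 1544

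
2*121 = 242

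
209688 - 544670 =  - 334982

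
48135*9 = 433215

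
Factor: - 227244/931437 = - 75748/310479 = - 2^2*3^ (-1 )*13^ ( - 1 )*19^( - 1)*29^1 * 419^ (- 1)*653^1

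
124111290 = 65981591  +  58129699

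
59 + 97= 156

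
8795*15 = 131925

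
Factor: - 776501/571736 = -967/712 = - 2^( - 3)*89^ ( -1 )*967^1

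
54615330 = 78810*693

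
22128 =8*2766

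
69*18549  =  1279881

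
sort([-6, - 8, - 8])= [- 8, - 8, - 6]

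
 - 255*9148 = -2332740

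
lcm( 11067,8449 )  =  785757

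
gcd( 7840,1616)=16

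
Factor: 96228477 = 3^2*10692053^1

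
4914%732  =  522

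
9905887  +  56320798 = 66226685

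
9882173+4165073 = 14047246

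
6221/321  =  19  +  122/321 = 19.38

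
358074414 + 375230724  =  733305138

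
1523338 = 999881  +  523457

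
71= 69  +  2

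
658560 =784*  840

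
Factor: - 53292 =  - 2^2*3^1*4441^1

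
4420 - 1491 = 2929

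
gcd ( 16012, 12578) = 2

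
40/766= 20/383=0.05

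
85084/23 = 85084/23 = 3699.30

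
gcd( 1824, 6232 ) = 152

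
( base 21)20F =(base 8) 1601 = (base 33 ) R6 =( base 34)QD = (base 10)897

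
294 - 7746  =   - 7452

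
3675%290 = 195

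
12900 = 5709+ 7191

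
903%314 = 275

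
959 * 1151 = 1103809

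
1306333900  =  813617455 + 492716445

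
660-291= 369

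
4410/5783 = 4410/5783 = 0.76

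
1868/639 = 1868/639 = 2.92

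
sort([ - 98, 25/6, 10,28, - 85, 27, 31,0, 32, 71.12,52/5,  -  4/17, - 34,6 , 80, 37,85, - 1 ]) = [ - 98 ,  -  85, - 34 , - 1, - 4/17, 0 , 25/6,  6, 10, 52/5, 27,  28, 31,32, 37, 71.12,80, 85]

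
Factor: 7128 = 2^3 *3^4 * 11^1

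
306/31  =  306/31 = 9.87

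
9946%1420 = 6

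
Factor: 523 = 523^1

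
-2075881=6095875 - 8171756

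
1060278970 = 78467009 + 981811961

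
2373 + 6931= 9304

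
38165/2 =19082 + 1/2 = 19082.50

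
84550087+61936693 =146486780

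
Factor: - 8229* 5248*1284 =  - 2^9*3^2*13^1*41^1*107^1*211^1 = - 55450556928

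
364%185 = 179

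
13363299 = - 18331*(-729) 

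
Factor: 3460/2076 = 3^(  -  1) * 5^1 = 5/3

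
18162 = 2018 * 9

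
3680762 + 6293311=9974073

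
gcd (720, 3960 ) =360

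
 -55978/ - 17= 55978/17 = 3292.82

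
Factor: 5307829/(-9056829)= - 3^( - 1)*151^(-1) *19993^( - 1)*5307829^1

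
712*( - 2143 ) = - 1525816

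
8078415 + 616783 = 8695198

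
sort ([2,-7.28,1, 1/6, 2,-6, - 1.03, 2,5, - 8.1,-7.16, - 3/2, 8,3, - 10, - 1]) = [ - 10, - 8.1, - 7.28, - 7.16, - 6, - 3/2, - 1.03,-1,1/6, 1, 2 , 2, 2, 3, 5 , 8 ] 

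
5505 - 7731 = - 2226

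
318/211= 318/211 =1.51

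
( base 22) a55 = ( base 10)4955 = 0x135B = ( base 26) 78F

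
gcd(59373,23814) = 81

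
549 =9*61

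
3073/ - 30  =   - 103 + 17/30 = - 102.43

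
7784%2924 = 1936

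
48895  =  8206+40689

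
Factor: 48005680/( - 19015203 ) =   -  2^4*3^ (-1)*5^1*67^(-1)*94603^(- 1 )*600071^1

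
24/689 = 24/689 = 0.03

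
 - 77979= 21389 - 99368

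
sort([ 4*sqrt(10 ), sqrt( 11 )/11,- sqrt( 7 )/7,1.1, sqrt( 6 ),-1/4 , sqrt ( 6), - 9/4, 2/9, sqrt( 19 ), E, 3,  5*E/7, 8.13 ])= [  -  9/4, - sqrt( 7) /7,-1/4, 2/9 , sqrt(11)/11, 1.1, 5*E/7, sqrt(6 ),sqrt( 6), E, 3, sqrt ( 19),8.13,4 *sqrt( 10)]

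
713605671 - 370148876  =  343456795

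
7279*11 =80069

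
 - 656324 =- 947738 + 291414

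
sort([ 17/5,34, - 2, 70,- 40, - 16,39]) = [-40 , - 16, - 2,17/5,34,39, 70]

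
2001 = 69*29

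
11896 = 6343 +5553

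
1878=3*626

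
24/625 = 24/625 = 0.04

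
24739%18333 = 6406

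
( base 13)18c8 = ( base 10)3713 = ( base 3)12002112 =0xe81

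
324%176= 148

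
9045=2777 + 6268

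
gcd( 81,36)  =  9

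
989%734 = 255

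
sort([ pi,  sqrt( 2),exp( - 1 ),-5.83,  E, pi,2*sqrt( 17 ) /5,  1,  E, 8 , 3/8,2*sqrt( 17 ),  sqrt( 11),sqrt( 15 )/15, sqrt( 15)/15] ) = [ - 5.83  ,  sqrt( 15)/15,sqrt(15 )/15 , exp(  -  1),3/8, 1,sqrt( 2 ), 2 * sqrt( 17)/5,E,E,pi, pi, sqrt( 11 ),8 , 2*sqrt( 17)]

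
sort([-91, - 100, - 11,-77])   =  [ - 100,-91 , - 77, - 11]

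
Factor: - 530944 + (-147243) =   -  678187= -31^1*131^1*167^1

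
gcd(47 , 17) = 1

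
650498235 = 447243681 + 203254554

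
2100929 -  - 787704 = 2888633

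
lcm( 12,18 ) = 36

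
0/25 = 0=0.00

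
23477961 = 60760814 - 37282853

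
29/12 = 29/12 = 2.42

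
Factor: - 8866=-2^1 * 11^1*13^1*31^1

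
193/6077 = 193/6077 = 0.03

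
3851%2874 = 977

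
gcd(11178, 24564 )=138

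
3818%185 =118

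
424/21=20+4/21 = 20.19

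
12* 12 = 144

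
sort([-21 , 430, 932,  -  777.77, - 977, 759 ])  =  [-977, - 777.77,- 21,430, 759,932] 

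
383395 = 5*76679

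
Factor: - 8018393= - 73^1 * 109841^1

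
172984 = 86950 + 86034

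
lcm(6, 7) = 42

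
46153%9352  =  8745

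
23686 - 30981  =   - 7295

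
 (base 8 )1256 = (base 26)10A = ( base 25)12B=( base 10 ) 686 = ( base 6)3102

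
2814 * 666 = 1874124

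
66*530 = 34980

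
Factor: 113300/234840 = 55/114 =2^( - 1)*3^( - 1)* 5^1*11^1*19^( -1)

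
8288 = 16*518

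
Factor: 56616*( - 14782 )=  - 2^4*3^1*7^1*19^1*337^1 * 389^1= -  836897712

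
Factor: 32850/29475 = 146/131  =  2^1*73^1*131^ ( - 1) 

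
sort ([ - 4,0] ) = [- 4, 0 ] 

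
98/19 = 98/19 =5.16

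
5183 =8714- 3531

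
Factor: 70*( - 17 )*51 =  - 60690 = - 2^1 * 3^1 * 5^1*7^1*17^2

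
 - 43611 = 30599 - 74210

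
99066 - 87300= 11766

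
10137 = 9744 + 393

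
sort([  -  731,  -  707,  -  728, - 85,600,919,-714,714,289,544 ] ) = [ - 731, - 728, - 714, - 707,-85,289,544,600,714,919]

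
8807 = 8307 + 500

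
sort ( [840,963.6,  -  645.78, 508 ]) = [ - 645.78 , 508,  840, 963.6] 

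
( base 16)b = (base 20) b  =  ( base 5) 21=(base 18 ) B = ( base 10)11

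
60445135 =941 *64235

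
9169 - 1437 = 7732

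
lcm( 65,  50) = 650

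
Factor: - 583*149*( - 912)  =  2^4*3^1*11^1 *19^1*53^1*149^1 = 79222704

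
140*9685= 1355900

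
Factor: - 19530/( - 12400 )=2^( - 3) * 3^2*5^(-1 )*7^1 = 63/40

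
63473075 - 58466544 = 5006531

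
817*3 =2451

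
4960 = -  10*( - 496)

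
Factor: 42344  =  2^3*67^1*79^1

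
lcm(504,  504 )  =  504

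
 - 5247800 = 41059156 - 46306956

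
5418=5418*1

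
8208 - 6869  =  1339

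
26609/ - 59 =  - 451/1 = -451.00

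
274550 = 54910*5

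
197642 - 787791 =-590149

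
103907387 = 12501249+91406138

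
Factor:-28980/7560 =-2^( - 1 ) * 3^ (  -  1 )*23^1  =  -23/6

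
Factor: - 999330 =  - 2^1 * 3^1 * 5^1*33311^1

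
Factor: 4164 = 2^2*3^1*347^1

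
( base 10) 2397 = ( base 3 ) 10021210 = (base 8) 4535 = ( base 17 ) 850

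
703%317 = 69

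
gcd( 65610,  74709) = 27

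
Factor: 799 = 17^1* 47^1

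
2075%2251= 2075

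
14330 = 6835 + 7495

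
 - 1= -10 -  -9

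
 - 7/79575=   -  1 + 79568/79575 = - 0.00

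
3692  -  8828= - 5136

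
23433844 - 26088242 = -2654398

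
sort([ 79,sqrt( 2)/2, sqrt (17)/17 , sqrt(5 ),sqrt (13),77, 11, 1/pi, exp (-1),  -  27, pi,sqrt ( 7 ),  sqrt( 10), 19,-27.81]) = [-27.81,-27, sqrt( 17) /17, 1/pi, exp( - 1),  sqrt( 2 )/2, sqrt(5),sqrt( 7 ), pi,sqrt(10 ),sqrt(13 ) , 11, 19, 77, 79] 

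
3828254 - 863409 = 2964845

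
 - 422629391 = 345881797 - 768511188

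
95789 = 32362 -  -  63427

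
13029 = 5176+7853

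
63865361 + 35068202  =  98933563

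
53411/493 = 108+167/493 = 108.34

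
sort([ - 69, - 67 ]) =[-69, - 67 ]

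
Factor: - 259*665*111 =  - 3^1*5^1*7^2*19^1*37^2 = -19118085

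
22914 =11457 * 2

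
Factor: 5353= 53^1*101^1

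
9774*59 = 576666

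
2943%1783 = 1160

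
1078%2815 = 1078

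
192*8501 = 1632192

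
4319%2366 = 1953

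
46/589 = 46/589 = 0.08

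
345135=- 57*( - 6055 ) 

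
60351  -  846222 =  - 785871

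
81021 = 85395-4374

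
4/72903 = 4/72903= 0.00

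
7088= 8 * 886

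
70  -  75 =- 5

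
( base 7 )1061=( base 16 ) 182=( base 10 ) 386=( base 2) 110000010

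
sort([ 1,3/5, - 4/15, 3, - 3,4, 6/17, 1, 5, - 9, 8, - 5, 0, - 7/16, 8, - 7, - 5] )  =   [ - 9, - 7 , - 5 , - 5,-3, -7/16, - 4/15, 0,6/17,  3/5,1, 1, 3,4, 5,8, 8 ] 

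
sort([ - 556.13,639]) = [  -  556.13,  639 ]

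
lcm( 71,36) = 2556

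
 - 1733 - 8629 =  -  10362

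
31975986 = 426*75061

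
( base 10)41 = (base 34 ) 17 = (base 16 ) 29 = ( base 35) 16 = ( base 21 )1K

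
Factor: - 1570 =  -  2^1 * 5^1*157^1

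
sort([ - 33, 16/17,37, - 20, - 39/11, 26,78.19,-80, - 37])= [-80, - 37,  -  33, - 20 , - 39/11,16/17,  26, 37, 78.19 ] 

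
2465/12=205 + 5/12 =205.42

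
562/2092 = 281/1046 =0.27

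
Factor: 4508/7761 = 2^2 * 3^( - 1)*7^2 * 13^( - 1 ) * 23^1*199^(  -  1 )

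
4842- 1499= 3343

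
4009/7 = 572+ 5/7 = 572.71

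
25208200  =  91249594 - 66041394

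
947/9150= 947/9150 = 0.10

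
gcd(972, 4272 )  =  12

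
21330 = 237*90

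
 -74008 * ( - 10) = 740080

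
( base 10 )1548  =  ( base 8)3014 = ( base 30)1LI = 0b11000001100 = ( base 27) 239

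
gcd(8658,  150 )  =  6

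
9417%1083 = 753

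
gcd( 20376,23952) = 24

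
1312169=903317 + 408852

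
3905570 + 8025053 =11930623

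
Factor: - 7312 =-2^4*457^1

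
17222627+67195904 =84418531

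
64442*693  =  44658306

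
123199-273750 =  - 150551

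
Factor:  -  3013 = -23^1*131^1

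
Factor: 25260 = 2^2 * 3^1*5^1 * 421^1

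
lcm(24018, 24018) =24018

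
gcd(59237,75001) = 1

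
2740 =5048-2308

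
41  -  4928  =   - 4887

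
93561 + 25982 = 119543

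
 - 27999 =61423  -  89422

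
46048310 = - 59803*( - 770) 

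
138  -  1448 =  - 1310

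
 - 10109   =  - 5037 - 5072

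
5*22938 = 114690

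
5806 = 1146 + 4660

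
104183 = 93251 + 10932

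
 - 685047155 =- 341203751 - 343843404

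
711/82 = 711/82 = 8.67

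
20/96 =5/24=0.21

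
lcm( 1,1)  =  1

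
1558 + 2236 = 3794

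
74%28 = 18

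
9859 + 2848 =12707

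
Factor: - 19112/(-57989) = 2^3*103^( - 1) * 563^(  -  1)*2389^1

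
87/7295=87/7295 = 0.01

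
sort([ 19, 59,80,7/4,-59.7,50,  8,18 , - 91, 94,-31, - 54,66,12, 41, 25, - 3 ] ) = [ -91,-59.7, - 54, - 31,-3, 7/4, 8,12,18,19,25,41,50,59, 66,80,94 ] 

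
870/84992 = 435/42496 = 0.01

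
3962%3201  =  761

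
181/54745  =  181/54745  =  0.00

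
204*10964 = 2236656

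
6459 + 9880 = 16339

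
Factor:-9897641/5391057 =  - 3^(  -  1)*7^(  -  1)*13^1*17^( - 1 )*15101^ ( - 1)*761357^1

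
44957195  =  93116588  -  48159393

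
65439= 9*7271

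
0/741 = 0 = 0.00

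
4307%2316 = 1991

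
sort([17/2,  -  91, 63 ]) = [ -91, 17/2, 63 ]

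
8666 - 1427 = 7239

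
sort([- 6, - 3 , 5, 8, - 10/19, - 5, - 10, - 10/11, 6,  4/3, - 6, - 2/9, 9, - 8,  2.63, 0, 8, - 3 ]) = [ - 10,-8,  -  6, - 6, -5,  -  3, - 3, - 10/11, - 10/19 , -2/9,0, 4/3, 2.63, 5, 6,  8,8, 9]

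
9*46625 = 419625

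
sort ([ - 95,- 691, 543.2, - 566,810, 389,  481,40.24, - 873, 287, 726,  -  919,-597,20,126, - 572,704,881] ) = [ - 919, - 873, -691,-597, - 572, - 566,-95,20,  40.24,126,287,389,481,543.2, 704,726, 810,881 ] 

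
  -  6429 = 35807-42236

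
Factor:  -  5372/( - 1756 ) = 1343/439= 17^1*79^1 * 439^( - 1)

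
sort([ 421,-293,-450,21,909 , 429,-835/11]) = [ - 450,-293,-835/11, 21,421, 429,909]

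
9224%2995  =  239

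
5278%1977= 1324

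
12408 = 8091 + 4317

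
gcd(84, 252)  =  84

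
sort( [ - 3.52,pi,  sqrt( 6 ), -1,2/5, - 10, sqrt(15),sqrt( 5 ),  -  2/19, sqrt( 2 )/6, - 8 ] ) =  [ - 10,-8, - 3.52, - 1, - 2/19, sqrt( 2 ) /6,2/5,sqrt( 5 ),sqrt( 6),pi, sqrt( 15) ] 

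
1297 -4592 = - 3295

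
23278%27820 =23278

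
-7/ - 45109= 7/45109  =  0.00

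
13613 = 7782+5831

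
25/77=25/77 = 0.32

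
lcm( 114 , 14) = 798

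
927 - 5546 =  - 4619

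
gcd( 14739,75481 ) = 1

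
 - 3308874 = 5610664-8919538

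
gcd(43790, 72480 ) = 1510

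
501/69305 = 3/415 = 0.01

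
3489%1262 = 965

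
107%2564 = 107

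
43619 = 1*43619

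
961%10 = 1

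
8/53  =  8/53 = 0.15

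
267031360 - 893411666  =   - 626380306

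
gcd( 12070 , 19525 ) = 355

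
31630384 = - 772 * (  -  40972)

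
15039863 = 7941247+7098616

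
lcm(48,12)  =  48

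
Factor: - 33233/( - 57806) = 2^( - 1 )*7^ (  -  1 )*167^1*199^1*4129^(- 1 )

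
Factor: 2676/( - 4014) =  - 2/3 = - 2^1*3^( - 1)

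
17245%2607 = 1603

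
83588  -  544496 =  - 460908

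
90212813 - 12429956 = 77782857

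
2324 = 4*581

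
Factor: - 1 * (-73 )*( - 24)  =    -  2^3 * 3^1*73^1 = - 1752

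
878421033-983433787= -105012754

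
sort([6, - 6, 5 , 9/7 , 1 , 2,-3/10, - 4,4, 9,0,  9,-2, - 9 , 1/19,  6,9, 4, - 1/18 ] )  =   [ - 9, - 6, - 4, - 2,- 3/10, - 1/18,0, 1/19, 1, 9/7, 2, 4 , 4, 5 , 6,  6,  9, 9, 9]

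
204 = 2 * 102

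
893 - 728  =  165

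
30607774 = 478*64033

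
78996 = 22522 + 56474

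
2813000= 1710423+1102577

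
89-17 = 72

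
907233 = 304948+602285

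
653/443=1 + 210/443 = 1.47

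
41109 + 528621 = 569730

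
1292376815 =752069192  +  540307623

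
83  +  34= 117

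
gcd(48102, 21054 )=6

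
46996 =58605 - 11609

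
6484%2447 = 1590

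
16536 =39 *424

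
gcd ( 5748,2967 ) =3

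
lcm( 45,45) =45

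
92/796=23/199 = 0.12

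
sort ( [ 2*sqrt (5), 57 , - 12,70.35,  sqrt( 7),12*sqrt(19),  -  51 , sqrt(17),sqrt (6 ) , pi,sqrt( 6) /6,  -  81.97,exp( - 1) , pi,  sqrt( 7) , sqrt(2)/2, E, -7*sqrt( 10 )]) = [ - 81.97, - 51, - 7*sqrt(10 ),-12,exp(  -  1), sqrt(6)/6, sqrt(2 ) /2,  sqrt ( 6),sqrt (7),sqrt( 7),  E , pi,pi,sqrt(17 ), 2*sqrt (5) , 12*sqrt( 19 ),57,70.35 ] 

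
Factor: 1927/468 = 2^( - 2) * 3^( - 2) * 13^(-1 )*41^1*47^1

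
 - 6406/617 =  - 6406/617 = - 10.38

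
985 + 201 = 1186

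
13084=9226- - 3858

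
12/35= 12/35 = 0.34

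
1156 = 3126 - 1970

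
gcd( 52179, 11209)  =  1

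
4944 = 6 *824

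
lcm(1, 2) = 2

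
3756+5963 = 9719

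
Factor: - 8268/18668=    - 3^1*53^1*359^( - 1) = -159/359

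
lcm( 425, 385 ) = 32725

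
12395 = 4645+7750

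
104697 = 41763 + 62934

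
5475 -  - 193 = 5668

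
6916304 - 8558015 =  - 1641711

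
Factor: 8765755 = 5^1* 1753151^1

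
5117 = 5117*1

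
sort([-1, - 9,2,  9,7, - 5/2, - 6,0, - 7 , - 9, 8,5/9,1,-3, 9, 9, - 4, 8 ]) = [ - 9, - 9,-7, - 6,- 4, - 3, - 5/2, - 1,0, 5/9,1 , 2, 7,  8,8, 9,9,  9]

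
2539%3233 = 2539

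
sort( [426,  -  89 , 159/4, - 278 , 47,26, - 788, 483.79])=[ - 788, - 278, - 89,26, 159/4,47, 426, 483.79]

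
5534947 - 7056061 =-1521114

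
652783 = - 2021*( - 323 )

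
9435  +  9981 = 19416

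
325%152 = 21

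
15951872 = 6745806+9206066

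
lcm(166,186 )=15438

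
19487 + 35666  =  55153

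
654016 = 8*81752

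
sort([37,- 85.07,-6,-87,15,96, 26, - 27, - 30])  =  [ - 87, - 85.07, - 30,-27, - 6, 15,26,37,  96]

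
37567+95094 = 132661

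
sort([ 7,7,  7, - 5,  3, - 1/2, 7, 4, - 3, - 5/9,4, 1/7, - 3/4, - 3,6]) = [-5,-3, - 3  ,-3/4, - 5/9, - 1/2,  1/7, 3 , 4,4,6,7,7,7 , 7 ] 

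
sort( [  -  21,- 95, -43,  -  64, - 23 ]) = [  -  95,- 64, -43, - 23, - 21]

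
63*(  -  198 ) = -12474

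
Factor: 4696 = 2^3*587^1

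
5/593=5/593 = 0.01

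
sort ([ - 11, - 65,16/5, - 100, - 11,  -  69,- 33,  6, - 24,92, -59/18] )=[ - 100,-69, - 65, - 33,- 24, - 11, - 11, - 59/18, 16/5, 6 , 92]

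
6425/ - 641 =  - 11 + 626/641 = - 10.02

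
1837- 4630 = -2793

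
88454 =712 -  - 87742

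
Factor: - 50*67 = -2^1*5^2*67^1= - 3350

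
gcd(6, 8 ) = 2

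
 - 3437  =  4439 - 7876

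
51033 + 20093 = 71126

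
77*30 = 2310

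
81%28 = 25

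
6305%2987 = 331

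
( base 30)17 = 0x25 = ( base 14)29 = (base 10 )37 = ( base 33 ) 14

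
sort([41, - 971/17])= [ - 971/17, 41]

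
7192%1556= 968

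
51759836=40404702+11355134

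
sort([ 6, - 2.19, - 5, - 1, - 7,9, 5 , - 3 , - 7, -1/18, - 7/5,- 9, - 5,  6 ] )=[ - 9,- 7, - 7,-5,-5, - 3, - 2.19, - 7/5, - 1, - 1/18, 5,6,6,9]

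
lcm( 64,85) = 5440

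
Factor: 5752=2^3*719^1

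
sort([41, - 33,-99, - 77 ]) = [ - 99, - 77,-33, 41] 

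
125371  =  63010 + 62361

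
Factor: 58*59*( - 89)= - 304558 =- 2^1*29^1*59^1*89^1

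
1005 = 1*1005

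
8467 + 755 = 9222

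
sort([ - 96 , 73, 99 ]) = [ - 96, 73,  99]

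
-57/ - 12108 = 19/4036 = 0.00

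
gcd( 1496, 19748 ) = 4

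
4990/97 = 51  +  43/97 = 51.44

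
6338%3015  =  308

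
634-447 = 187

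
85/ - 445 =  - 1 + 72/89 = - 0.19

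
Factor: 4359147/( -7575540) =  - 1453049/2525180  =  -2^( - 2)*5^(- 1 )*7^( - 1 ) * 13^1*17^( - 1)*1061^ (-1)*111773^1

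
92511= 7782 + 84729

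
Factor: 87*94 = 2^1 * 3^1*29^1*47^1 = 8178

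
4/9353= 4/9353 = 0.00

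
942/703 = 942/703 = 1.34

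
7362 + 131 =7493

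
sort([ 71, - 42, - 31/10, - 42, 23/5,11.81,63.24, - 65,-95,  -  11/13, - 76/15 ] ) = [ - 95 , - 65, -42, - 42, - 76/15, - 31/10,-11/13, 23/5,11.81, 63.24, 71]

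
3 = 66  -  63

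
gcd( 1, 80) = 1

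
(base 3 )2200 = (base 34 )24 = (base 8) 110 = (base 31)2a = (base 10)72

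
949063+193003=1142066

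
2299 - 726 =1573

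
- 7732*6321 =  - 48873972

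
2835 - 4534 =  - 1699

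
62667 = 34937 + 27730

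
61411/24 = 2558 + 19/24 = 2558.79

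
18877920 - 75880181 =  - 57002261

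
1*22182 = 22182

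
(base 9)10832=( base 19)110i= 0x1C46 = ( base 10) 7238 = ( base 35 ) 5VS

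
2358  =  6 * 393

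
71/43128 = 71/43128 = 0.00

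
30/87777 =10/29259=0.00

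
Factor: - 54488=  - 2^3*7^2*139^1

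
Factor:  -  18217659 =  - 3^1*17^1* 523^1*683^1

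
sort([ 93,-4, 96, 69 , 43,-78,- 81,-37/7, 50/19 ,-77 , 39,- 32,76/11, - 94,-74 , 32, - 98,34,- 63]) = [ - 98,-94, - 81,  -  78,-77, - 74, - 63, - 32,- 37/7, - 4,50/19 , 76/11, 32 , 34, 39,  43, 69, 93,96]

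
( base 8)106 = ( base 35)20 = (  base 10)70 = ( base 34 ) 22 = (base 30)2A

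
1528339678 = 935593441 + 592746237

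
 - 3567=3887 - 7454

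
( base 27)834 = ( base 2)1011100011101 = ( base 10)5917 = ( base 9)8104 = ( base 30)6H7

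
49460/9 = 49460/9 = 5495.56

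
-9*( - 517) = 4653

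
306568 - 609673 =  -303105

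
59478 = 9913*6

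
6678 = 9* 742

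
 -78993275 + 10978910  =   -68014365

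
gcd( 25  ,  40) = 5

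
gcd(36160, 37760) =320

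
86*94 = 8084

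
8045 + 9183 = 17228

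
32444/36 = 8111/9 = 901.22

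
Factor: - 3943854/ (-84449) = 2^1*3^2*84449^( - 1)*219103^1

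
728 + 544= 1272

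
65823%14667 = 7155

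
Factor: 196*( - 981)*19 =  - 3653244 = - 2^2*3^2*7^2*19^1*109^1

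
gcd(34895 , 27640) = 5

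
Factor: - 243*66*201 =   -  2^1*3^7 * 11^1*67^1=- 3223638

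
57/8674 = 57/8674 = 0.01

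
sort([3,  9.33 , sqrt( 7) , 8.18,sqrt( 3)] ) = [sqrt( 3),sqrt(7), 3, 8.18,9.33] 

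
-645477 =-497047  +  -148430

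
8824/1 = 8824 = 8824.00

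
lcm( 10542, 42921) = 600894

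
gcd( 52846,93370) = 2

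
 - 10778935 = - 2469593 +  - 8309342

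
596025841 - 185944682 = 410081159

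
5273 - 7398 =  - 2125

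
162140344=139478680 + 22661664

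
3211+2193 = 5404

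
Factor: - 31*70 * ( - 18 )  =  39060 = 2^2*3^2*5^1*7^1 * 31^1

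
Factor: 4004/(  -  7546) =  - 2^1*7^( - 2)*13^1 = - 26/49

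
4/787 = 4/787 = 0.01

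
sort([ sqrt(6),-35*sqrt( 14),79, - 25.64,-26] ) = [  -  35*sqrt (14), - 26, - 25.64, sqrt( 6),79]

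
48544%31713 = 16831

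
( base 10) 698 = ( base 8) 1272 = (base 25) 12n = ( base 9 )855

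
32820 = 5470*6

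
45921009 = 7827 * 5867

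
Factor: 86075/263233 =275/841 = 5^2*11^1*29^( -2)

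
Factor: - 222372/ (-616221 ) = 2^2*71^1*787^( - 1) = 284/787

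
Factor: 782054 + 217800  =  999854=2^1 * 499927^1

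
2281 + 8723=11004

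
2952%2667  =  285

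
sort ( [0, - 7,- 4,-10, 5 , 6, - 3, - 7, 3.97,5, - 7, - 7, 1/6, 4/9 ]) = [ - 10, - 7, -7,-7, - 7, - 4, - 3,0,1/6, 4/9,3.97, 5, 5,6 ] 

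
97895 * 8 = 783160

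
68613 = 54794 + 13819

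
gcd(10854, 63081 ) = 9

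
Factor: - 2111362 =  - 2^1*11^1*95971^1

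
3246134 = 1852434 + 1393700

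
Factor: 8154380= 2^2*5^1*13^1*79^1*397^1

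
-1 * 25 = - 25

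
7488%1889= 1821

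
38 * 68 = 2584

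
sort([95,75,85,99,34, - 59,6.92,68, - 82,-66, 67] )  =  [ - 82,  -  66, - 59,6.92,  34,67, 68, 75,85,95,99]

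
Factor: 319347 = 3^2 * 7^1  *  37^1*137^1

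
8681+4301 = 12982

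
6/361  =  6/361 = 0.02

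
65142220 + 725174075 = 790316295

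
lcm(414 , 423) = 19458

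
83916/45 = 1864+4/5 = 1864.80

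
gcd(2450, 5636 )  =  2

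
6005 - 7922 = - 1917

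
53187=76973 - 23786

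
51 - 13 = 38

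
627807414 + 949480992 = 1577288406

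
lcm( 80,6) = 240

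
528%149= 81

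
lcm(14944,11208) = 44832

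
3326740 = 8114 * 410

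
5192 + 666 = 5858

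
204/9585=68/3195 = 0.02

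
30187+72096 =102283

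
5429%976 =549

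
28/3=28/3 =9.33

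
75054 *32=2401728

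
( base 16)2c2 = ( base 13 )424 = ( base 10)706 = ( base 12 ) 4AA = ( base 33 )LD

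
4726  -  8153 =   -  3427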